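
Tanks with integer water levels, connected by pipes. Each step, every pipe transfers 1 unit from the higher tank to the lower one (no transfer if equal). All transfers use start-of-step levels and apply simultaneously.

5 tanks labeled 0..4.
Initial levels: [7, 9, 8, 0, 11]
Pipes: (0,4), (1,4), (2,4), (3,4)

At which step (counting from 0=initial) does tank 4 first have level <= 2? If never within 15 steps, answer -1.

Step 1: flows [4->0,4->1,4->2,4->3] -> levels [8 10 9 1 7]
Step 2: flows [0->4,1->4,2->4,4->3] -> levels [7 9 8 2 9]
Step 3: flows [4->0,1=4,4->2,4->3] -> levels [8 9 9 3 6]
Step 4: flows [0->4,1->4,2->4,4->3] -> levels [7 8 8 4 8]
Step 5: flows [4->0,1=4,2=4,4->3] -> levels [8 8 8 5 6]
Step 6: flows [0->4,1->4,2->4,4->3] -> levels [7 7 7 6 8]
Step 7: flows [4->0,4->1,4->2,4->3] -> levels [8 8 8 7 4]
Step 8: flows [0->4,1->4,2->4,3->4] -> levels [7 7 7 6 8]
  -> period-2 cycle (repeats step 6); tank 4 never drops to <=2
Tank 4 never reaches <=2 within 15 steps

Answer: -1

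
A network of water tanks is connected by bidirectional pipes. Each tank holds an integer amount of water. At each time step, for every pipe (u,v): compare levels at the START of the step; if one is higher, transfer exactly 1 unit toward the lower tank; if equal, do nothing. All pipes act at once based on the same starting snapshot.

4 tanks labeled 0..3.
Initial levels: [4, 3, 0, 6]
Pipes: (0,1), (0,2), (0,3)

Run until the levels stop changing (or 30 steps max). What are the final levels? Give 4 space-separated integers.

Step 1: flows [0->1,0->2,3->0] -> levels [3 4 1 5]
Step 2: flows [1->0,0->2,3->0] -> levels [4 3 2 4]
Step 3: flows [0->1,0->2,0=3] -> levels [2 4 3 4]
Step 4: flows [1->0,2->0,3->0] -> levels [5 3 2 3]
Step 5: flows [0->1,0->2,0->3] -> levels [2 4 3 4]
  -> period-2 cycle: step 5 state = step 3 state; never stabilizes
  -> state at step 30: (30-3) mod 2 = 1, same as step 4 -> [5 3 2 3]

Answer: 5 3 2 3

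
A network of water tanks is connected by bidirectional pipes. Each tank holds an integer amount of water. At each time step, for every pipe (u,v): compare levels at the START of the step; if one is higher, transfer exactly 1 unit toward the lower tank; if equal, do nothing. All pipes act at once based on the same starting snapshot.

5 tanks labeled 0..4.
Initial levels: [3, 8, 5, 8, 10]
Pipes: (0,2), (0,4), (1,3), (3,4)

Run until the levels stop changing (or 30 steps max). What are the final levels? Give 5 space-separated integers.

Answer: 5 8 6 7 8

Derivation:
Step 1: flows [2->0,4->0,1=3,4->3] -> levels [5 8 4 9 8]
Step 2: flows [0->2,4->0,3->1,3->4] -> levels [5 9 5 7 8]
Step 3: flows [0=2,4->0,1->3,4->3] -> levels [6 8 5 9 6]
Step 4: flows [0->2,0=4,3->1,3->4] -> levels [5 9 6 7 7]
Step 5: flows [2->0,4->0,1->3,3=4] -> levels [7 8 5 8 6]
Step 6: flows [0->2,0->4,1=3,3->4] -> levels [5 8 6 7 8]
Step 7: flows [2->0,4->0,1->3,4->3] -> levels [7 7 5 9 6]
Step 8: flows [0->2,0->4,3->1,3->4] -> levels [5 8 6 7 8]
  -> period-2 cycle: step 8 state = step 6 state; never stabilizes
  -> state at step 30: (30-6) mod 2 = 0, same as step 6 -> [5 8 6 7 8]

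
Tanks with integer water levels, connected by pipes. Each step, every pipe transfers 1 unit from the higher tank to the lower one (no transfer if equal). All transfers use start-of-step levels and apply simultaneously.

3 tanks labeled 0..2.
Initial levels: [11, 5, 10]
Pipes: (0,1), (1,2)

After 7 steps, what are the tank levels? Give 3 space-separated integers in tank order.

Step 1: flows [0->1,2->1] -> levels [10 7 9]
Step 2: flows [0->1,2->1] -> levels [9 9 8]
Step 3: flows [0=1,1->2] -> levels [9 8 9]
Step 4: flows [0->1,2->1] -> levels [8 10 8]
Step 5: flows [1->0,1->2] -> levels [9 8 9]
  -> period-2 cycle: step 5 state = step 3 state
  -> state at step 7: (7-3) mod 2 = 0, same as step 3 -> [9 8 9]

Answer: 9 8 9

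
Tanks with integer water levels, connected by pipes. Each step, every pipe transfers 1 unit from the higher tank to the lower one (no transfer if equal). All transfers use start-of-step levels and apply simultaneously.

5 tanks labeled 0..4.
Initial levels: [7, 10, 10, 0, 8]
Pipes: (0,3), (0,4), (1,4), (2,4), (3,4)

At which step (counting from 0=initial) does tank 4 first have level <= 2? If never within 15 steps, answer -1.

Step 1: flows [0->3,4->0,1->4,2->4,4->3] -> levels [7 9 9 2 8]
Step 2: flows [0->3,4->0,1->4,2->4,4->3] -> levels [7 8 8 4 8]
Step 3: flows [0->3,4->0,1=4,2=4,4->3] -> levels [7 8 8 6 6]
Step 4: flows [0->3,0->4,1->4,2->4,3=4] -> levels [5 7 7 7 9]
Step 5: flows [3->0,4->0,4->1,4->2,4->3] -> levels [7 8 8 7 5]
Step 6: flows [0=3,0->4,1->4,2->4,3->4] -> levels [6 7 7 6 9]
Step 7: flows [0=3,4->0,4->1,4->2,4->3] -> levels [7 8 8 7 5]
  -> period-2 cycle (repeats step 5); tank 4 never drops to <=2
Tank 4 never reaches <=2 within 15 steps

Answer: -1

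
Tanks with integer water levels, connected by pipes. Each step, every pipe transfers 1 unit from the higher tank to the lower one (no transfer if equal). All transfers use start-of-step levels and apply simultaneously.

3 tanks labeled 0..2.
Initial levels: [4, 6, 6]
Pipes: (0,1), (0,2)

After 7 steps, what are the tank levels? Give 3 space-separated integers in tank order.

Step 1: flows [1->0,2->0] -> levels [6 5 5]
Step 2: flows [0->1,0->2] -> levels [4 6 6]
  -> period-2 cycle: step 2 state = step 0 state
  -> state at step 7: (7-0) mod 2 = 1, same as step 1 -> [6 5 5]

Answer: 6 5 5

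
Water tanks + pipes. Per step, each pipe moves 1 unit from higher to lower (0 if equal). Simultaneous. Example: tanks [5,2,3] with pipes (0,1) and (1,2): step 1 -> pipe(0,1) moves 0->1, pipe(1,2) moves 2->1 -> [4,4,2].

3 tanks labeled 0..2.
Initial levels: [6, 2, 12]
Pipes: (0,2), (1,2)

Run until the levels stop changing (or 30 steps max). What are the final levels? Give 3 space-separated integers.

Answer: 6 6 8

Derivation:
Step 1: flows [2->0,2->1] -> levels [7 3 10]
Step 2: flows [2->0,2->1] -> levels [8 4 8]
Step 3: flows [0=2,2->1] -> levels [8 5 7]
Step 4: flows [0->2,2->1] -> levels [7 6 7]
Step 5: flows [0=2,2->1] -> levels [7 7 6]
Step 6: flows [0->2,1->2] -> levels [6 6 8]
Step 7: flows [2->0,2->1] -> levels [7 7 6]
  -> period-2 cycle: step 7 state = step 5 state; never stabilizes
  -> state at step 30: (30-5) mod 2 = 1, same as step 6 -> [6 6 8]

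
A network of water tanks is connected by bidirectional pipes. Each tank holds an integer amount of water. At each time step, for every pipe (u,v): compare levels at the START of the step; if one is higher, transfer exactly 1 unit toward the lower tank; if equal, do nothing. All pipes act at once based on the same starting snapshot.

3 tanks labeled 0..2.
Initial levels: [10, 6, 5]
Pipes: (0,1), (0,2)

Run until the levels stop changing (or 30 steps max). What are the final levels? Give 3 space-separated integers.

Step 1: flows [0->1,0->2] -> levels [8 7 6]
Step 2: flows [0->1,0->2] -> levels [6 8 7]
Step 3: flows [1->0,2->0] -> levels [8 7 6]
  -> period-2 cycle: step 3 state = step 1 state; never stabilizes
  -> state at step 30: (30-1) mod 2 = 1, same as step 2 -> [6 8 7]

Answer: 6 8 7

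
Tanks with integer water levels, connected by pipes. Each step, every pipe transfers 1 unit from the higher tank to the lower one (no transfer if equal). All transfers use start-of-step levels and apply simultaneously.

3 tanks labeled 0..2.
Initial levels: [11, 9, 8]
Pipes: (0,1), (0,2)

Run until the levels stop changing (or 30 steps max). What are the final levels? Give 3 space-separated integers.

Answer: 10 9 9

Derivation:
Step 1: flows [0->1,0->2] -> levels [9 10 9]
Step 2: flows [1->0,0=2] -> levels [10 9 9]
Step 3: flows [0->1,0->2] -> levels [8 10 10]
Step 4: flows [1->0,2->0] -> levels [10 9 9]
  -> period-2 cycle: step 4 state = step 2 state; never stabilizes
  -> state at step 30: (30-2) mod 2 = 0, same as step 2 -> [10 9 9]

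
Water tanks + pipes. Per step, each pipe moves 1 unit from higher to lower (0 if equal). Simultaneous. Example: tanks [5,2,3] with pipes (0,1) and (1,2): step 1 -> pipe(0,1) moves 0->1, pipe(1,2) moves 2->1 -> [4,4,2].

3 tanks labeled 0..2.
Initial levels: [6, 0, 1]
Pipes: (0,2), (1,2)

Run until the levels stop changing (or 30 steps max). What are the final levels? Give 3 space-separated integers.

Step 1: flows [0->2,2->1] -> levels [5 1 1]
Step 2: flows [0->2,1=2] -> levels [4 1 2]
Step 3: flows [0->2,2->1] -> levels [3 2 2]
Step 4: flows [0->2,1=2] -> levels [2 2 3]
Step 5: flows [2->0,2->1] -> levels [3 3 1]
Step 6: flows [0->2,1->2] -> levels [2 2 3]
  -> period-2 cycle: step 6 state = step 4 state; never stabilizes
  -> state at step 30: (30-4) mod 2 = 0, same as step 4 -> [2 2 3]

Answer: 2 2 3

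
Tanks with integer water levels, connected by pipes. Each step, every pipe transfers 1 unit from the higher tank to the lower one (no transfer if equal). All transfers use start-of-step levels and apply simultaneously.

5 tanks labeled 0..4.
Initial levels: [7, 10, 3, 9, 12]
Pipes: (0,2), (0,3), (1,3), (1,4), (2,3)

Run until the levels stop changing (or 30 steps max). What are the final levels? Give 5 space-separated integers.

Step 1: flows [0->2,3->0,1->3,4->1,3->2] -> levels [7 10 5 8 11]
Step 2: flows [0->2,3->0,1->3,4->1,3->2] -> levels [7 10 7 7 10]
Step 3: flows [0=2,0=3,1->3,1=4,2=3] -> levels [7 9 7 8 10]
Step 4: flows [0=2,3->0,1->3,4->1,3->2] -> levels [8 9 8 7 9]
Step 5: flows [0=2,0->3,1->3,1=4,2->3] -> levels [7 8 7 10 9]
Step 6: flows [0=2,3->0,3->1,4->1,3->2] -> levels [8 10 8 7 8]
Step 7: flows [0=2,0->3,1->3,1->4,2->3] -> levels [7 8 7 10 9]
  -> period-2 cycle: step 7 state = step 5 state; never stabilizes
  -> state at step 30: (30-5) mod 2 = 1, same as step 6 -> [8 10 8 7 8]

Answer: 8 10 8 7 8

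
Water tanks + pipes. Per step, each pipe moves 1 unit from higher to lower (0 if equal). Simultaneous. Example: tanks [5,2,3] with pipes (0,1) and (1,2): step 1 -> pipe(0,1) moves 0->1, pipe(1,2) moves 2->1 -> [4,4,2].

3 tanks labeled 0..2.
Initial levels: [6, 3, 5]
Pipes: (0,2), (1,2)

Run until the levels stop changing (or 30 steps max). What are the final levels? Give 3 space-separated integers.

Answer: 5 5 4

Derivation:
Step 1: flows [0->2,2->1] -> levels [5 4 5]
Step 2: flows [0=2,2->1] -> levels [5 5 4]
Step 3: flows [0->2,1->2] -> levels [4 4 6]
Step 4: flows [2->0,2->1] -> levels [5 5 4]
  -> period-2 cycle: step 4 state = step 2 state; never stabilizes
  -> state at step 30: (30-2) mod 2 = 0, same as step 2 -> [5 5 4]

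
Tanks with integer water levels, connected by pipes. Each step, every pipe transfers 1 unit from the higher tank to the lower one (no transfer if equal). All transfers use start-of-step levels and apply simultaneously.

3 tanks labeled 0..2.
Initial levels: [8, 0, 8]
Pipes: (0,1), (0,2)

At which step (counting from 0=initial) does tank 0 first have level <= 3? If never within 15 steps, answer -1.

Answer: -1

Derivation:
Step 1: flows [0->1,0=2] -> levels [7 1 8]
Step 2: flows [0->1,2->0] -> levels [7 2 7]
Step 3: flows [0->1,0=2] -> levels [6 3 7]
Step 4: flows [0->1,2->0] -> levels [6 4 6]
Step 5: flows [0->1,0=2] -> levels [5 5 6]
Step 6: flows [0=1,2->0] -> levels [6 5 5]
Step 7: flows [0->1,0->2] -> levels [4 6 6]
Step 8: flows [1->0,2->0] -> levels [6 5 5]
  -> period-2 cycle (repeats step 6); tank 0 never drops to <=3
Tank 0 never reaches <=3 within 15 steps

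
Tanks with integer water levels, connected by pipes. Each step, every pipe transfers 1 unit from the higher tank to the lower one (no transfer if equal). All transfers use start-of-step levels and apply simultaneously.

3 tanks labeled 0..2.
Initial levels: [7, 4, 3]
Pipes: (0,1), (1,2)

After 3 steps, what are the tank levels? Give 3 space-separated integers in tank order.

Answer: 5 4 5

Derivation:
Step 1: flows [0->1,1->2] -> levels [6 4 4]
Step 2: flows [0->1,1=2] -> levels [5 5 4]
Step 3: flows [0=1,1->2] -> levels [5 4 5]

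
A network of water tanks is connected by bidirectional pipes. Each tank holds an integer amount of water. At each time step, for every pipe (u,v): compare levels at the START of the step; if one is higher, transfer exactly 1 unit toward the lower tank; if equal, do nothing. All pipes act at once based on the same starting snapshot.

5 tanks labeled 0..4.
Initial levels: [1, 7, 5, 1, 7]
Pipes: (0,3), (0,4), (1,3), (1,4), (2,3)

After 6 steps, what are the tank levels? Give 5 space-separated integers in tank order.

Step 1: flows [0=3,4->0,1->3,1=4,2->3] -> levels [2 6 4 3 6]
Step 2: flows [3->0,4->0,1->3,1=4,2->3] -> levels [4 5 3 4 5]
Step 3: flows [0=3,4->0,1->3,1=4,3->2] -> levels [5 4 4 4 4]
Step 4: flows [0->3,0->4,1=3,1=4,2=3] -> levels [3 4 4 5 5]
Step 5: flows [3->0,4->0,3->1,4->1,3->2] -> levels [5 6 5 2 3]
Step 6: flows [0->3,0->4,1->3,1->4,2->3] -> levels [3 4 4 5 5]

Answer: 3 4 4 5 5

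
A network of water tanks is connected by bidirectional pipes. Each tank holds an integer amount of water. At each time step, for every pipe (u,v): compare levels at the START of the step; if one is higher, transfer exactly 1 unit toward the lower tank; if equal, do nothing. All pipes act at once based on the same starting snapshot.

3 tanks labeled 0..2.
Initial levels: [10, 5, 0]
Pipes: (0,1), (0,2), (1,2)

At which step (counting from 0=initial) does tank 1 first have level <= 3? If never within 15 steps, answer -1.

Answer: -1

Derivation:
Step 1: flows [0->1,0->2,1->2] -> levels [8 5 2]
Step 2: flows [0->1,0->2,1->2] -> levels [6 5 4]
Step 3: flows [0->1,0->2,1->2] -> levels [4 5 6]
Step 4: flows [1->0,2->0,2->1] -> levels [6 5 4]
  -> period-2 cycle (repeats step 2); tank 1 never drops to <=3
Tank 1 never reaches <=3 within 15 steps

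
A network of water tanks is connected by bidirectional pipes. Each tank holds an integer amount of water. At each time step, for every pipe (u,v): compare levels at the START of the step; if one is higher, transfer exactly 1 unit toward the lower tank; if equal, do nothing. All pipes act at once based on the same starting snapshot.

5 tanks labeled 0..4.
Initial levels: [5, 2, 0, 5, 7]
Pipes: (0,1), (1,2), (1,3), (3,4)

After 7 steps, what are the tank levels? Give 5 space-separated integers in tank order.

Answer: 4 2 4 5 4

Derivation:
Step 1: flows [0->1,1->2,3->1,4->3] -> levels [4 3 1 5 6]
Step 2: flows [0->1,1->2,3->1,4->3] -> levels [3 4 2 5 5]
Step 3: flows [1->0,1->2,3->1,3=4] -> levels [4 3 3 4 5]
Step 4: flows [0->1,1=2,3->1,4->3] -> levels [3 5 3 4 4]
Step 5: flows [1->0,1->2,1->3,3=4] -> levels [4 2 4 5 4]
Step 6: flows [0->1,2->1,3->1,3->4] -> levels [3 5 3 3 5]
Step 7: flows [1->0,1->2,1->3,4->3] -> levels [4 2 4 5 4]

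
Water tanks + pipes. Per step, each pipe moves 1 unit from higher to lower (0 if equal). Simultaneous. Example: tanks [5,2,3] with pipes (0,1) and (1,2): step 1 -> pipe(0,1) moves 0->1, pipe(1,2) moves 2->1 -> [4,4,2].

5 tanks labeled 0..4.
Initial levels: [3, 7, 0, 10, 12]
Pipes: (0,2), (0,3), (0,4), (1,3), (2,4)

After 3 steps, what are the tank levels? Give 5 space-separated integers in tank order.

Answer: 6 7 6 7 6

Derivation:
Step 1: flows [0->2,3->0,4->0,3->1,4->2] -> levels [4 8 2 8 10]
Step 2: flows [0->2,3->0,4->0,1=3,4->2] -> levels [5 8 4 7 8]
Step 3: flows [0->2,3->0,4->0,1->3,4->2] -> levels [6 7 6 7 6]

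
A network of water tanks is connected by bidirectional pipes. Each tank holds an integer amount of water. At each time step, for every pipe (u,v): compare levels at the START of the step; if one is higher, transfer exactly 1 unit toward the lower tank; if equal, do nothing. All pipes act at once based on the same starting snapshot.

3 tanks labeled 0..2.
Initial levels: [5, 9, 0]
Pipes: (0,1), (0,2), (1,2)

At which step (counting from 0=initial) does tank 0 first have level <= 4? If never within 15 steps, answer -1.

Step 1: flows [1->0,0->2,1->2] -> levels [5 7 2]
Step 2: flows [1->0,0->2,1->2] -> levels [5 5 4]
Step 3: flows [0=1,0->2,1->2] -> levels [4 4 6]
Tank 0 first reaches <=4 at step 3

Answer: 3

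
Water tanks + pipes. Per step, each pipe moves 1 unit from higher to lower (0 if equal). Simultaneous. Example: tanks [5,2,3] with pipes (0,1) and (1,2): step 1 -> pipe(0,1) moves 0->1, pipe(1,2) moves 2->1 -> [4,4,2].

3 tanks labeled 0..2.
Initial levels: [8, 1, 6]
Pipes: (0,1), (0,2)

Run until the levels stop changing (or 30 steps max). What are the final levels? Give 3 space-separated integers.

Answer: 5 5 5

Derivation:
Step 1: flows [0->1,0->2] -> levels [6 2 7]
Step 2: flows [0->1,2->0] -> levels [6 3 6]
Step 3: flows [0->1,0=2] -> levels [5 4 6]
Step 4: flows [0->1,2->0] -> levels [5 5 5]
Step 5: flows [0=1,0=2] -> levels [5 5 5]
  -> stable (no change)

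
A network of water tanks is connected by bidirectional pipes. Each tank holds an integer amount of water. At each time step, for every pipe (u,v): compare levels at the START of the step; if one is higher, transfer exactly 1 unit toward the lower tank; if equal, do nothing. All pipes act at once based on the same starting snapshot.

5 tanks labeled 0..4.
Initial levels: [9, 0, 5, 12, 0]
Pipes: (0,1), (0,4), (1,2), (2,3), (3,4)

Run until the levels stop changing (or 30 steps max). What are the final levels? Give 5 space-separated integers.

Step 1: flows [0->1,0->4,2->1,3->2,3->4] -> levels [7 2 5 10 2]
Step 2: flows [0->1,0->4,2->1,3->2,3->4] -> levels [5 4 5 8 4]
Step 3: flows [0->1,0->4,2->1,3->2,3->4] -> levels [3 6 5 6 6]
Step 4: flows [1->0,4->0,1->2,3->2,3=4] -> levels [5 4 7 5 5]
Step 5: flows [0->1,0=4,2->1,2->3,3=4] -> levels [4 6 5 6 5]
Step 6: flows [1->0,4->0,1->2,3->2,3->4] -> levels [6 4 7 4 5]
Step 7: flows [0->1,0->4,2->1,2->3,4->3] -> levels [4 6 5 6 5]
  -> period-2 cycle: step 7 state = step 5 state; never stabilizes
  -> state at step 30: (30-5) mod 2 = 1, same as step 6 -> [6 4 7 4 5]

Answer: 6 4 7 4 5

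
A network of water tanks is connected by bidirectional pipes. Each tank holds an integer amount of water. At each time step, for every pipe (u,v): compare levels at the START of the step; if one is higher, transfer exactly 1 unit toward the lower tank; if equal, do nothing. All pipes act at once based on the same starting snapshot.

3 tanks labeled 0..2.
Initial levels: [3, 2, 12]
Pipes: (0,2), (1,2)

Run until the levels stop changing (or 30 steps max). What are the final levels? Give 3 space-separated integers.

Answer: 6 6 5

Derivation:
Step 1: flows [2->0,2->1] -> levels [4 3 10]
Step 2: flows [2->0,2->1] -> levels [5 4 8]
Step 3: flows [2->0,2->1] -> levels [6 5 6]
Step 4: flows [0=2,2->1] -> levels [6 6 5]
Step 5: flows [0->2,1->2] -> levels [5 5 7]
Step 6: flows [2->0,2->1] -> levels [6 6 5]
  -> period-2 cycle: step 6 state = step 4 state; never stabilizes
  -> state at step 30: (30-4) mod 2 = 0, same as step 4 -> [6 6 5]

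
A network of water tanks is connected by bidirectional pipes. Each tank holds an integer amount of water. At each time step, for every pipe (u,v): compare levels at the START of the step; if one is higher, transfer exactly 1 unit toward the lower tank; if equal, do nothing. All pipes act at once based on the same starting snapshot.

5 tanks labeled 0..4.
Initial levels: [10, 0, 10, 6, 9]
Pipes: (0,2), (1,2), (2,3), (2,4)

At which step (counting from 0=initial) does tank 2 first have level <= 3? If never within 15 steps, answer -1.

Answer: -1

Derivation:
Step 1: flows [0=2,2->1,2->3,2->4] -> levels [10 1 7 7 10]
Step 2: flows [0->2,2->1,2=3,4->2] -> levels [9 2 8 7 9]
Step 3: flows [0->2,2->1,2->3,4->2] -> levels [8 3 8 8 8]
Step 4: flows [0=2,2->1,2=3,2=4] -> levels [8 4 7 8 8]
Step 5: flows [0->2,2->1,3->2,4->2] -> levels [7 5 9 7 7]
Step 6: flows [2->0,2->1,2->3,2->4] -> levels [8 6 5 8 8]
Step 7: flows [0->2,1->2,3->2,4->2] -> levels [7 5 9 7 7]
  -> period-2 cycle (repeats step 5); tank 2 never drops to <=3
Tank 2 never reaches <=3 within 15 steps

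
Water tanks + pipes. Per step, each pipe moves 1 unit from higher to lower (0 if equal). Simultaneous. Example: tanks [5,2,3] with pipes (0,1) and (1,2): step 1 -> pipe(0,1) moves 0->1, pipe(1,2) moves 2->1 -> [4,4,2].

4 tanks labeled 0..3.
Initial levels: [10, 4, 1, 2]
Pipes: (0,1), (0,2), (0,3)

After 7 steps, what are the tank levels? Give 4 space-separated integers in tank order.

Step 1: flows [0->1,0->2,0->3] -> levels [7 5 2 3]
Step 2: flows [0->1,0->2,0->3] -> levels [4 6 3 4]
Step 3: flows [1->0,0->2,0=3] -> levels [4 5 4 4]
Step 4: flows [1->0,0=2,0=3] -> levels [5 4 4 4]
Step 5: flows [0->1,0->2,0->3] -> levels [2 5 5 5]
Step 6: flows [1->0,2->0,3->0] -> levels [5 4 4 4]
  -> period-2 cycle: step 6 state = step 4 state
  -> state at step 7: (7-4) mod 2 = 1, same as step 5 -> [2 5 5 5]

Answer: 2 5 5 5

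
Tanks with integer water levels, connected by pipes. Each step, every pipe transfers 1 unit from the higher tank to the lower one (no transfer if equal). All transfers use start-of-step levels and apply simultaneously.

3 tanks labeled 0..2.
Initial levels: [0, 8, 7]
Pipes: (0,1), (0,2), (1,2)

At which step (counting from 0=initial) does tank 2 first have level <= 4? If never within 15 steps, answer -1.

Answer: -1

Derivation:
Step 1: flows [1->0,2->0,1->2] -> levels [2 6 7]
Step 2: flows [1->0,2->0,2->1] -> levels [4 6 5]
Step 3: flows [1->0,2->0,1->2] -> levels [6 4 5]
Step 4: flows [0->1,0->2,2->1] -> levels [4 6 5]
  -> period-2 cycle (repeats step 2); tank 2 never drops to <=4
Tank 2 never reaches <=4 within 15 steps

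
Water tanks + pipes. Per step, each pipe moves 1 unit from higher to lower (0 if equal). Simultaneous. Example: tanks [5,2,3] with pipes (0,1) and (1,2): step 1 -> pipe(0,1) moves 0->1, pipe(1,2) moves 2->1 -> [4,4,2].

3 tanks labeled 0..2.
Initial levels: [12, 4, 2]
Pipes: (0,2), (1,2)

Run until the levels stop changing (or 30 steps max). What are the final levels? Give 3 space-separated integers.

Step 1: flows [0->2,1->2] -> levels [11 3 4]
Step 2: flows [0->2,2->1] -> levels [10 4 4]
Step 3: flows [0->2,1=2] -> levels [9 4 5]
Step 4: flows [0->2,2->1] -> levels [8 5 5]
Step 5: flows [0->2,1=2] -> levels [7 5 6]
Step 6: flows [0->2,2->1] -> levels [6 6 6]
Step 7: flows [0=2,1=2] -> levels [6 6 6]
  -> stable (no change)

Answer: 6 6 6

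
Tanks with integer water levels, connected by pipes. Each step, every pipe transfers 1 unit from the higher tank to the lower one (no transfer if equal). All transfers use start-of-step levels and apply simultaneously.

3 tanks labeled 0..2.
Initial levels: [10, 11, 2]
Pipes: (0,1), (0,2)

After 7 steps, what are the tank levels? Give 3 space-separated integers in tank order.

Step 1: flows [1->0,0->2] -> levels [10 10 3]
Step 2: flows [0=1,0->2] -> levels [9 10 4]
Step 3: flows [1->0,0->2] -> levels [9 9 5]
Step 4: flows [0=1,0->2] -> levels [8 9 6]
Step 5: flows [1->0,0->2] -> levels [8 8 7]
Step 6: flows [0=1,0->2] -> levels [7 8 8]
Step 7: flows [1->0,2->0] -> levels [9 7 7]

Answer: 9 7 7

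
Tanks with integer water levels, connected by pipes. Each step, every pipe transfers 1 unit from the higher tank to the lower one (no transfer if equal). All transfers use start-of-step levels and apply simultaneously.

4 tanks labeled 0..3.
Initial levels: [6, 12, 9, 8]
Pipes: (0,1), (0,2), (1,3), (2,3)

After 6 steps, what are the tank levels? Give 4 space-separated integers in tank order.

Answer: 8 10 10 7

Derivation:
Step 1: flows [1->0,2->0,1->3,2->3] -> levels [8 10 7 10]
Step 2: flows [1->0,0->2,1=3,3->2] -> levels [8 9 9 9]
Step 3: flows [1->0,2->0,1=3,2=3] -> levels [10 8 8 9]
Step 4: flows [0->1,0->2,3->1,3->2] -> levels [8 10 10 7]
Step 5: flows [1->0,2->0,1->3,2->3] -> levels [10 8 8 9]
  -> period-2 cycle: step 5 state = step 3 state
  -> state at step 6: (6-3) mod 2 = 1, same as step 4 -> [8 10 10 7]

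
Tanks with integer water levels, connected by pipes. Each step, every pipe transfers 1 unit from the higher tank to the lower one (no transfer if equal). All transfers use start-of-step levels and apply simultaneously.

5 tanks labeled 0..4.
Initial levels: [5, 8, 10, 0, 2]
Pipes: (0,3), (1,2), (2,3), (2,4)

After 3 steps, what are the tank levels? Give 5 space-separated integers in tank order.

Answer: 4 7 5 4 5

Derivation:
Step 1: flows [0->3,2->1,2->3,2->4] -> levels [4 9 7 2 3]
Step 2: flows [0->3,1->2,2->3,2->4] -> levels [3 8 6 4 4]
Step 3: flows [3->0,1->2,2->3,2->4] -> levels [4 7 5 4 5]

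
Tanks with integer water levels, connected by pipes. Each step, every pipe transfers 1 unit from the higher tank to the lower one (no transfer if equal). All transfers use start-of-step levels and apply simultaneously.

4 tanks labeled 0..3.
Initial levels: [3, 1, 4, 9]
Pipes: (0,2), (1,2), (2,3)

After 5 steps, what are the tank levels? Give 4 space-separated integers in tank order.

Step 1: flows [2->0,2->1,3->2] -> levels [4 2 3 8]
Step 2: flows [0->2,2->1,3->2] -> levels [3 3 4 7]
Step 3: flows [2->0,2->1,3->2] -> levels [4 4 3 6]
Step 4: flows [0->2,1->2,3->2] -> levels [3 3 6 5]
Step 5: flows [2->0,2->1,2->3] -> levels [4 4 3 6]

Answer: 4 4 3 6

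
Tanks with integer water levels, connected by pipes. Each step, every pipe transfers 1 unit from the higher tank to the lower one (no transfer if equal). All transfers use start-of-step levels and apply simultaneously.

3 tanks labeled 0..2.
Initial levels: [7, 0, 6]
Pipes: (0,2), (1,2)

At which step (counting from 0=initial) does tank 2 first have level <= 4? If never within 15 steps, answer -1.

Step 1: flows [0->2,2->1] -> levels [6 1 6]
Step 2: flows [0=2,2->1] -> levels [6 2 5]
Step 3: flows [0->2,2->1] -> levels [5 3 5]
Step 4: flows [0=2,2->1] -> levels [5 4 4]
Tank 2 first reaches <=4 at step 4

Answer: 4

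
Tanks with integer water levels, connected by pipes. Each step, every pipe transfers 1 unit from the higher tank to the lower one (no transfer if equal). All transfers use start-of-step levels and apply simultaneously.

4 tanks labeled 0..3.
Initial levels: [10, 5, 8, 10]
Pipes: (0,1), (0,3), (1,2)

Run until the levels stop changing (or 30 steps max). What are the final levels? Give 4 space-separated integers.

Answer: 9 7 9 8

Derivation:
Step 1: flows [0->1,0=3,2->1] -> levels [9 7 7 10]
Step 2: flows [0->1,3->0,1=2] -> levels [9 8 7 9]
Step 3: flows [0->1,0=3,1->2] -> levels [8 8 8 9]
Step 4: flows [0=1,3->0,1=2] -> levels [9 8 8 8]
Step 5: flows [0->1,0->3,1=2] -> levels [7 9 8 9]
Step 6: flows [1->0,3->0,1->2] -> levels [9 7 9 8]
Step 7: flows [0->1,0->3,2->1] -> levels [7 9 8 9]
  -> period-2 cycle: step 7 state = step 5 state; never stabilizes
  -> state at step 30: (30-5) mod 2 = 1, same as step 6 -> [9 7 9 8]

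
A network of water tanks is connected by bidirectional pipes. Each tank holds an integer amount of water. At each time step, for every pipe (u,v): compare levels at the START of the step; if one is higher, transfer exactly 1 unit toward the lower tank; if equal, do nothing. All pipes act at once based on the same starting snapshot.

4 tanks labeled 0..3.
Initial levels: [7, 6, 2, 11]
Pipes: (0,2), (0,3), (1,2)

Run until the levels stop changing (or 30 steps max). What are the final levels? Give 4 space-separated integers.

Answer: 8 7 5 6

Derivation:
Step 1: flows [0->2,3->0,1->2] -> levels [7 5 4 10]
Step 2: flows [0->2,3->0,1->2] -> levels [7 4 6 9]
Step 3: flows [0->2,3->0,2->1] -> levels [7 5 6 8]
Step 4: flows [0->2,3->0,2->1] -> levels [7 6 6 7]
Step 5: flows [0->2,0=3,1=2] -> levels [6 6 7 7]
Step 6: flows [2->0,3->0,2->1] -> levels [8 7 5 6]
Step 7: flows [0->2,0->3,1->2] -> levels [6 6 7 7]
  -> period-2 cycle: step 7 state = step 5 state; never stabilizes
  -> state at step 30: (30-5) mod 2 = 1, same as step 6 -> [8 7 5 6]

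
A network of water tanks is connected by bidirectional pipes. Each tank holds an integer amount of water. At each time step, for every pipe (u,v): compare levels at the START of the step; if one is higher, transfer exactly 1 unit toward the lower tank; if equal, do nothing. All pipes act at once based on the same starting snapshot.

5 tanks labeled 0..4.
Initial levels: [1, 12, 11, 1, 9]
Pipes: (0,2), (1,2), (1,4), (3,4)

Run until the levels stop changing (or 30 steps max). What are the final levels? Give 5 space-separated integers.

Answer: 6 6 8 6 8

Derivation:
Step 1: flows [2->0,1->2,1->4,4->3] -> levels [2 10 11 2 9]
Step 2: flows [2->0,2->1,1->4,4->3] -> levels [3 10 9 3 9]
Step 3: flows [2->0,1->2,1->4,4->3] -> levels [4 8 9 4 9]
Step 4: flows [2->0,2->1,4->1,4->3] -> levels [5 10 7 5 7]
Step 5: flows [2->0,1->2,1->4,4->3] -> levels [6 8 7 6 7]
Step 6: flows [2->0,1->2,1->4,4->3] -> levels [7 6 7 7 7]
Step 7: flows [0=2,2->1,4->1,3=4] -> levels [7 8 6 7 6]
Step 8: flows [0->2,1->2,1->4,3->4] -> levels [6 6 8 6 8]
Step 9: flows [2->0,2->1,4->1,4->3] -> levels [7 8 6 7 6]
  -> period-2 cycle: step 9 state = step 7 state; never stabilizes
  -> state at step 30: (30-7) mod 2 = 1, same as step 8 -> [6 6 8 6 8]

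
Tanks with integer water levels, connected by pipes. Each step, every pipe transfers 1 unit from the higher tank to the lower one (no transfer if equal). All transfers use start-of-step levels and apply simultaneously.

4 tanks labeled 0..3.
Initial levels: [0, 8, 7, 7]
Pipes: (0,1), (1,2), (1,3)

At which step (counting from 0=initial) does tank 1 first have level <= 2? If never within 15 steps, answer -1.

Step 1: flows [1->0,1->2,1->3] -> levels [1 5 8 8]
Step 2: flows [1->0,2->1,3->1] -> levels [2 6 7 7]
Step 3: flows [1->0,2->1,3->1] -> levels [3 7 6 6]
Step 4: flows [1->0,1->2,1->3] -> levels [4 4 7 7]
Step 5: flows [0=1,2->1,3->1] -> levels [4 6 6 6]
Step 6: flows [1->0,1=2,1=3] -> levels [5 5 6 6]
Step 7: flows [0=1,2->1,3->1] -> levels [5 7 5 5]
Step 8: flows [1->0,1->2,1->3] -> levels [6 4 6 6]
Step 9: flows [0->1,2->1,3->1] -> levels [5 7 5 5]
  -> period-2 cycle (repeats step 7); tank 1 never drops to <=2
Tank 1 never reaches <=2 within 15 steps

Answer: -1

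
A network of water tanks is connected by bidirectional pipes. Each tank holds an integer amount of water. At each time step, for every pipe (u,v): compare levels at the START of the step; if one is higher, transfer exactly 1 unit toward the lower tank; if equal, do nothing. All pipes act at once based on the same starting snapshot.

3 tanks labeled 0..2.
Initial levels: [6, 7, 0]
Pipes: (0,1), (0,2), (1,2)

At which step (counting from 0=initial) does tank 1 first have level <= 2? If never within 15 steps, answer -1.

Step 1: flows [1->0,0->2,1->2] -> levels [6 5 2]
Step 2: flows [0->1,0->2,1->2] -> levels [4 5 4]
Step 3: flows [1->0,0=2,1->2] -> levels [5 3 5]
Step 4: flows [0->1,0=2,2->1] -> levels [4 5 4]
  -> period-2 cycle (repeats step 2); tank 1 never drops to <=2
Tank 1 never reaches <=2 within 15 steps

Answer: -1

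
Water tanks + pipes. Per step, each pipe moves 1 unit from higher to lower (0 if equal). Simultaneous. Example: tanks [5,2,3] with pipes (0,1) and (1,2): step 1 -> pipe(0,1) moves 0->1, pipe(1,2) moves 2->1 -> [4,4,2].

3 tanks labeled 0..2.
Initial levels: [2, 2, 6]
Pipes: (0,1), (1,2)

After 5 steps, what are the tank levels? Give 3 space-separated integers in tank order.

Step 1: flows [0=1,2->1] -> levels [2 3 5]
Step 2: flows [1->0,2->1] -> levels [3 3 4]
Step 3: flows [0=1,2->1] -> levels [3 4 3]
Step 4: flows [1->0,1->2] -> levels [4 2 4]
Step 5: flows [0->1,2->1] -> levels [3 4 3]

Answer: 3 4 3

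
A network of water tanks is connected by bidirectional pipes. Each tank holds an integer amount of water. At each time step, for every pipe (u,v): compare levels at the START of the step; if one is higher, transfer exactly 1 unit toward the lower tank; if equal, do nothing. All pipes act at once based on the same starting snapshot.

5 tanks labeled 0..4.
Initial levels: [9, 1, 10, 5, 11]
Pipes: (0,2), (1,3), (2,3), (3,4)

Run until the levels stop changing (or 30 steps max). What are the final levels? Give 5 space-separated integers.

Answer: 7 7 9 5 8

Derivation:
Step 1: flows [2->0,3->1,2->3,4->3] -> levels [10 2 8 6 10]
Step 2: flows [0->2,3->1,2->3,4->3] -> levels [9 3 8 7 9]
Step 3: flows [0->2,3->1,2->3,4->3] -> levels [8 4 8 8 8]
Step 4: flows [0=2,3->1,2=3,3=4] -> levels [8 5 8 7 8]
Step 5: flows [0=2,3->1,2->3,4->3] -> levels [8 6 7 8 7]
Step 6: flows [0->2,3->1,3->2,3->4] -> levels [7 7 9 5 8]
Step 7: flows [2->0,1->3,2->3,4->3] -> levels [8 6 7 8 7]
  -> period-2 cycle: step 7 state = step 5 state; never stabilizes
  -> state at step 30: (30-5) mod 2 = 1, same as step 6 -> [7 7 9 5 8]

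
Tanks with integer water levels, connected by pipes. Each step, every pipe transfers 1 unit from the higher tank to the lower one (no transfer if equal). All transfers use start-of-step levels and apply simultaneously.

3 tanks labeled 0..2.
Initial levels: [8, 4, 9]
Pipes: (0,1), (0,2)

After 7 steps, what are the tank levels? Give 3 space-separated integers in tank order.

Answer: 7 7 7

Derivation:
Step 1: flows [0->1,2->0] -> levels [8 5 8]
Step 2: flows [0->1,0=2] -> levels [7 6 8]
Step 3: flows [0->1,2->0] -> levels [7 7 7]
Step 4: flows [0=1,0=2] -> levels [7 7 7]
  -> stable; steps 5..7 unchanged -> [7 7 7]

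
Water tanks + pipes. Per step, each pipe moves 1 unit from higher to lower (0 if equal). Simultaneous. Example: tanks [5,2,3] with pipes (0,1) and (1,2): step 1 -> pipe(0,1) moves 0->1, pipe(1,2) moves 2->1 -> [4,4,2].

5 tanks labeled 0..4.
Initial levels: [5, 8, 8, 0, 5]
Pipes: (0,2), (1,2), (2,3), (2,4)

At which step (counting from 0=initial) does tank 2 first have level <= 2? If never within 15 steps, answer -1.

Step 1: flows [2->0,1=2,2->3,2->4] -> levels [6 8 5 1 6]
Step 2: flows [0->2,1->2,2->3,4->2] -> levels [5 7 7 2 5]
Step 3: flows [2->0,1=2,2->3,2->4] -> levels [6 7 4 3 6]
Step 4: flows [0->2,1->2,2->3,4->2] -> levels [5 6 6 4 5]
Step 5: flows [2->0,1=2,2->3,2->4] -> levels [6 6 3 5 6]
Step 6: flows [0->2,1->2,3->2,4->2] -> levels [5 5 7 4 5]
Step 7: flows [2->0,2->1,2->3,2->4] -> levels [6 6 3 5 6]
  -> period-2 cycle (repeats step 5); tank 2 never drops to <=2
Tank 2 never reaches <=2 within 15 steps

Answer: -1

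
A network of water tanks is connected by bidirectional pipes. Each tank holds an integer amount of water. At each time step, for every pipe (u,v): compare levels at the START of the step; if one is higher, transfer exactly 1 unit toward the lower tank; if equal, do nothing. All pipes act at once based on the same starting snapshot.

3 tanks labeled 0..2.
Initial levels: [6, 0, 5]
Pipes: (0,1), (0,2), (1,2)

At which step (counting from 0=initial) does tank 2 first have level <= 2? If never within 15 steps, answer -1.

Step 1: flows [0->1,0->2,2->1] -> levels [4 2 5]
Step 2: flows [0->1,2->0,2->1] -> levels [4 4 3]
Step 3: flows [0=1,0->2,1->2] -> levels [3 3 5]
Step 4: flows [0=1,2->0,2->1] -> levels [4 4 3]
  -> period-2 cycle (repeats step 2); tank 2 never drops to <=2
Tank 2 never reaches <=2 within 15 steps

Answer: -1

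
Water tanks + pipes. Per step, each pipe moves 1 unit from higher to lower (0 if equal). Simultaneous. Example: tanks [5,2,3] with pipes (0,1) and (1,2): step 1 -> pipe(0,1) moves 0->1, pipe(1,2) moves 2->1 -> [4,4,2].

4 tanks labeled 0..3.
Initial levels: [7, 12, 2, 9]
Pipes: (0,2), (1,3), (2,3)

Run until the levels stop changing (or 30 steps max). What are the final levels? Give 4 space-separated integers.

Answer: 7 8 8 7

Derivation:
Step 1: flows [0->2,1->3,3->2] -> levels [6 11 4 9]
Step 2: flows [0->2,1->3,3->2] -> levels [5 10 6 9]
Step 3: flows [2->0,1->3,3->2] -> levels [6 9 6 9]
Step 4: flows [0=2,1=3,3->2] -> levels [6 9 7 8]
Step 5: flows [2->0,1->3,3->2] -> levels [7 8 7 8]
Step 6: flows [0=2,1=3,3->2] -> levels [7 8 8 7]
Step 7: flows [2->0,1->3,2->3] -> levels [8 7 6 9]
Step 8: flows [0->2,3->1,3->2] -> levels [7 8 8 7]
  -> period-2 cycle: step 8 state = step 6 state; never stabilizes
  -> state at step 30: (30-6) mod 2 = 0, same as step 6 -> [7 8 8 7]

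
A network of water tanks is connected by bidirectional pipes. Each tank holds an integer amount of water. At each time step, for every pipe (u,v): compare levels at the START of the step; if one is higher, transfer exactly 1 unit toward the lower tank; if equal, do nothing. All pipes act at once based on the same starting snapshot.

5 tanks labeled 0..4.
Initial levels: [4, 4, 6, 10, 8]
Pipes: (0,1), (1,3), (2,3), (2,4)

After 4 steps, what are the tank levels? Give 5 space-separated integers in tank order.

Step 1: flows [0=1,3->1,3->2,4->2] -> levels [4 5 8 8 7]
Step 2: flows [1->0,3->1,2=3,2->4] -> levels [5 5 7 7 8]
Step 3: flows [0=1,3->1,2=3,4->2] -> levels [5 6 8 6 7]
Step 4: flows [1->0,1=3,2->3,2->4] -> levels [6 5 6 7 8]

Answer: 6 5 6 7 8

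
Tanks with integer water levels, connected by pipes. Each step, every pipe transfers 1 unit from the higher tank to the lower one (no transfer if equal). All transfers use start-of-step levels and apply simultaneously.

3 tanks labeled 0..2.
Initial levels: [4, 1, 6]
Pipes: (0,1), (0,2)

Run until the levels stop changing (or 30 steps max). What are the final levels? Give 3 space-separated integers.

Answer: 5 3 3

Derivation:
Step 1: flows [0->1,2->0] -> levels [4 2 5]
Step 2: flows [0->1,2->0] -> levels [4 3 4]
Step 3: flows [0->1,0=2] -> levels [3 4 4]
Step 4: flows [1->0,2->0] -> levels [5 3 3]
Step 5: flows [0->1,0->2] -> levels [3 4 4]
  -> period-2 cycle: step 5 state = step 3 state; never stabilizes
  -> state at step 30: (30-3) mod 2 = 1, same as step 4 -> [5 3 3]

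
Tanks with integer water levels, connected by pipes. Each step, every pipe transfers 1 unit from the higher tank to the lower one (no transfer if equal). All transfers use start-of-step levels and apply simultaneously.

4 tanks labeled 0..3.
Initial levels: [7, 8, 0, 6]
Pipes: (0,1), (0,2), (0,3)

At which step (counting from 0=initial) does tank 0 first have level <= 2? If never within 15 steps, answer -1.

Answer: -1

Derivation:
Step 1: flows [1->0,0->2,0->3] -> levels [6 7 1 7]
Step 2: flows [1->0,0->2,3->0] -> levels [7 6 2 6]
Step 3: flows [0->1,0->2,0->3] -> levels [4 7 3 7]
Step 4: flows [1->0,0->2,3->0] -> levels [5 6 4 6]
Step 5: flows [1->0,0->2,3->0] -> levels [6 5 5 5]
Step 6: flows [0->1,0->2,0->3] -> levels [3 6 6 6]
Step 7: flows [1->0,2->0,3->0] -> levels [6 5 5 5]
  -> period-2 cycle (repeats step 5); tank 0 never drops to <=2
Tank 0 never reaches <=2 within 15 steps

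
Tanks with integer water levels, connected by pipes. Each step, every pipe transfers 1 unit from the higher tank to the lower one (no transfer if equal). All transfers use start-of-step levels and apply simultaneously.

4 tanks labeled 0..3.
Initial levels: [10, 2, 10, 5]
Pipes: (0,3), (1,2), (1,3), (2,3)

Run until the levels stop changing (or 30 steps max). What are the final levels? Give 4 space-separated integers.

Step 1: flows [0->3,2->1,3->1,2->3] -> levels [9 4 8 6]
Step 2: flows [0->3,2->1,3->1,2->3] -> levels [8 6 6 7]
Step 3: flows [0->3,1=2,3->1,3->2] -> levels [7 7 7 6]
Step 4: flows [0->3,1=2,1->3,2->3] -> levels [6 6 6 9]
Step 5: flows [3->0,1=2,3->1,3->2] -> levels [7 7 7 6]
  -> period-2 cycle: step 5 state = step 3 state; never stabilizes
  -> state at step 30: (30-3) mod 2 = 1, same as step 4 -> [6 6 6 9]

Answer: 6 6 6 9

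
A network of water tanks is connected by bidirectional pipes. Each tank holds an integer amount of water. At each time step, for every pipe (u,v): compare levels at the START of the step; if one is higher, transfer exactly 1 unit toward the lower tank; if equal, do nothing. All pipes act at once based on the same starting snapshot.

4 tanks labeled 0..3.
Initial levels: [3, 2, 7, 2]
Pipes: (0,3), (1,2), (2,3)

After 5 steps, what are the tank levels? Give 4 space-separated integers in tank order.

Answer: 4 3 5 2

Derivation:
Step 1: flows [0->3,2->1,2->3] -> levels [2 3 5 4]
Step 2: flows [3->0,2->1,2->3] -> levels [3 4 3 4]
Step 3: flows [3->0,1->2,3->2] -> levels [4 3 5 2]
Step 4: flows [0->3,2->1,2->3] -> levels [3 4 3 4]
  -> period-2 cycle: step 4 state = step 2 state
  -> state at step 5: (5-2) mod 2 = 1, same as step 3 -> [4 3 5 2]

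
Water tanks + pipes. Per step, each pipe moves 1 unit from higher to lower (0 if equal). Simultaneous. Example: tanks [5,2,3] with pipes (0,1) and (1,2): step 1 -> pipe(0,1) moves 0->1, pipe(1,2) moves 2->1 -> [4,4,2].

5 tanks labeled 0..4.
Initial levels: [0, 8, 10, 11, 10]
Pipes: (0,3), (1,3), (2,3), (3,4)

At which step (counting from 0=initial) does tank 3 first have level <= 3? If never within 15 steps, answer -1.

Answer: -1

Derivation:
Step 1: flows [3->0,3->1,3->2,3->4] -> levels [1 9 11 7 11]
Step 2: flows [3->0,1->3,2->3,4->3] -> levels [2 8 10 9 10]
Step 3: flows [3->0,3->1,2->3,4->3] -> levels [3 9 9 9 9]
Step 4: flows [3->0,1=3,2=3,3=4] -> levels [4 9 9 8 9]
Step 5: flows [3->0,1->3,2->3,4->3] -> levels [5 8 8 10 8]
Step 6: flows [3->0,3->1,3->2,3->4] -> levels [6 9 9 6 9]
Step 7: flows [0=3,1->3,2->3,4->3] -> levels [6 8 8 9 8]
Step 8: flows [3->0,3->1,3->2,3->4] -> levels [7 9 9 5 9]
Step 9: flows [0->3,1->3,2->3,4->3] -> levels [6 8 8 9 8]
  -> period-2 cycle (repeats step 7); tank 3 never drops to <=3
Tank 3 never reaches <=3 within 15 steps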